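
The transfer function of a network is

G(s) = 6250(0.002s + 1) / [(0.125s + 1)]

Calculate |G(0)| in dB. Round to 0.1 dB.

G(0) = 6250 · 1 / 1 = 6250
20 log₁₀(6250) ≈ 75.92 dB

75.9 dB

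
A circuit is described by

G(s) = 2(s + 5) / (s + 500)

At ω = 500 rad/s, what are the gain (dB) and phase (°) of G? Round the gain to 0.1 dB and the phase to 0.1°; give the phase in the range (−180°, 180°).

At s = jω = j500:
zero (s+5): 5 + j500 → |·| = √(5²+500²) = √250025 ≈ 500.02, ∠ = arctan(500/5) ≈ 89.43°
pole (s+500): 500 + j500 → |·| = √(500²+500²) = √500000 ≈ 707.11, ∠ = arctan(500/500) ≈ 45.00°
|G| = 2 · 500.02 / 707.11 ≈ 1.4143
Gain = 20 log₁₀(1.4143) ≈ 3.01 dB
∠G = 89.43° − 45.00° = 44.43°

3.0 dB, 44.4°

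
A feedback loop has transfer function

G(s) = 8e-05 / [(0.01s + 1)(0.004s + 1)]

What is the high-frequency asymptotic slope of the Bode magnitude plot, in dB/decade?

-40 dB/decade

Each pole contributes −20 dB/decade at high frequency; each zero contributes +20 dB/decade.
Net: 0 zero(s) − 2 pole(s) → -40 dB/decade.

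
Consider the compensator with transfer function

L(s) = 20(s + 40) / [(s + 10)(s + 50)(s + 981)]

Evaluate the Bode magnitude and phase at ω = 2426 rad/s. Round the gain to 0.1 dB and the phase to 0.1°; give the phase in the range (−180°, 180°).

At s = jω = j2426:
zero (s+40): 40 + j2426 → |·| = √(40²+2426²) = √5887076 ≈ 2426.3, ∠ = arctan(2426/40) ≈ 89.06°
pole (s+10): 10 + j2426 → |·| = √(10²+2426²) = √5885576 ≈ 2426, ∠ = arctan(2426/10) ≈ 89.76°
pole (s+50): 50 + j2426 → |·| = √(50²+2426²) = √5887976 ≈ 2426.5, ∠ = arctan(2426/50) ≈ 88.82°
pole (s+981): 981 + j2426 → |·| = √(981²+2426²) = √6847837 ≈ 2616.8, ∠ = arctan(2426/981) ≈ 67.98°
|L| = 20 · 2426.3 / 1.5404e+10 ≈ 3.1502e-06
Gain = 20 log₁₀(3.1502e-06) ≈ -110.03 dB
∠L = 89.06° − 246.56° = -157.50°

-110.0 dB, -157.5°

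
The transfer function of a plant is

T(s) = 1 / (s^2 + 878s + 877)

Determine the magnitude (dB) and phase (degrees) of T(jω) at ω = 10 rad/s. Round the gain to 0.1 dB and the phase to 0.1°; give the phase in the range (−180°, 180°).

-78.9 dB, -84.9°

Substitute s = j10:
Numerator: 1 = 1 + j0
Denominator: (j10)^2 + 878(j10) + 877 = 777 + j8780
|N| = √(1² + 0²) ≈ 1, ∠N ≈ 0.00°
|D| = √(777² + 8780²) ≈ 8814.3, ∠D ≈ 84.94°
|T| = 1 / 8814.3 ≈ 0.00011345
Gain = 20 log₁₀(0.00011345) ≈ -78.90 dB
∠T = 0.00° − 84.94° = -84.94°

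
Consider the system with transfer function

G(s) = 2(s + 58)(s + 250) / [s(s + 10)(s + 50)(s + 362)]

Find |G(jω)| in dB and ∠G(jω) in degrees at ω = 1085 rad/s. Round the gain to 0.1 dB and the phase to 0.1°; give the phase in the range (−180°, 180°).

At s = jω = j1085:
zero (s+58): 58 + j1085 → |·| = √(58²+1085²) = √1180589 ≈ 1086.5, ∠ = arctan(1085/58) ≈ 86.94°
zero (s+250): 250 + j1085 → |·| = √(250²+1085²) = √1239725 ≈ 1113.4, ∠ = arctan(1085/250) ≈ 77.02°
pole (s+10): 10 + j1085 → |·| = √(10²+1085²) = √1177325 ≈ 1085, ∠ = arctan(1085/10) ≈ 89.47°
pole (s+50): 50 + j1085 → |·| = √(50²+1085²) = √1179725 ≈ 1086.2, ∠ = arctan(1085/50) ≈ 87.36°
pole (s+362): 362 + j1085 → |·| = √(362²+1085²) = √1308269 ≈ 1143.8, ∠ = arctan(1085/362) ≈ 71.55°
pole at origin: |s| = 1085, ∠ = 90.00° (in denominator)
|G| = 2 · 1.2097e+06 / 1.4626e+12 ≈ 1.6542e-06
Gain = 20 log₁₀(1.6542e-06) ≈ -115.63 dB
∠G = 163.96° − 338.38° = -174.42°

-115.6 dB, -174.4°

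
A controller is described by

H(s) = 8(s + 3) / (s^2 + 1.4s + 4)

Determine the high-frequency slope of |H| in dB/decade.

Each pole contributes −20 dB/decade at high frequency; each zero contributes +20 dB/decade.
Net: 1 zero(s) − 2 pole(s) → -20 dB/decade.

-20 dB/decade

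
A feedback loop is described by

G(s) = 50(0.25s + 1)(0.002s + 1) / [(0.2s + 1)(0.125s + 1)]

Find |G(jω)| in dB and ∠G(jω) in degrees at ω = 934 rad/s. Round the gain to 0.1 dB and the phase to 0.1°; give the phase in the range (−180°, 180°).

At ω = 934 rad/s:
zero (1 + j934·0.25) = 1 + j233.5 → |·| ≈ 233.5, ∠ ≈ 89.75°
zero (1 + j934·0.002) = 1 + j1.868 → |·| ≈ 2.1188, ∠ ≈ 61.84°
pole (1 + j934·0.2) = 1 + j186.8 → |·| ≈ 186.8, ∠ ≈ 89.69°
pole (1 + j934·0.125) = 1 + j116.75 → |·| ≈ 116.75, ∠ ≈ 89.51°
|G| = 50 · 233.5 · 2.1188 / (186.8 · 116.75) ≈ 1.1343
Gain = 20 log₁₀(1.1343) ≈ 1.09 dB
∠G = (89.75° + 61.84°) − (89.69° + 89.51°) = -27.61°

1.1 dB, -27.6°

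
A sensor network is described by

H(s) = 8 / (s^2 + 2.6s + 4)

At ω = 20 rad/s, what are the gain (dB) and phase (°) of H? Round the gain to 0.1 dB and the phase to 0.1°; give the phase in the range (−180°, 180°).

At s = jω = j20:
quadratic: (j20)² + 2.6·j20 + 4 = -396 + j52 → |·| ≈ 399.4, ∠ ≈ 172.52°
|H| = 8 / 399.4 ≈ 0.02003
Gain = 20 log₁₀(0.02003) ≈ -33.97 dB
∠H = 0.00° − 172.52° = -172.52°

-34.0 dB, -172.5°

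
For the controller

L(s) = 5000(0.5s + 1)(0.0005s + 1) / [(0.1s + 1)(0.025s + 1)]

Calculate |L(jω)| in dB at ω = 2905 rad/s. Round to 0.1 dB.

At ω = 2905 rad/s:
zero (1 + j2905·0.5) = 1 + j1452.5 → |·| ≈ 1452.5, ∠ ≈ 89.96°
zero (1 + j2905·0.0005) = 1 + j1.4525 → |·| ≈ 1.7635, ∠ ≈ 55.45°
pole (1 + j2905·0.1) = 1 + j290.5 → |·| ≈ 290.5, ∠ ≈ 89.80°
pole (1 + j2905·0.025) = 1 + j72.625 → |·| ≈ 72.632, ∠ ≈ 89.21°
|L| = 5000 · 1452.5 · 1.7635 / (290.5 · 72.632) ≈ 607
Gain = 20 log₁₀(607) ≈ 55.66 dB

55.7 dB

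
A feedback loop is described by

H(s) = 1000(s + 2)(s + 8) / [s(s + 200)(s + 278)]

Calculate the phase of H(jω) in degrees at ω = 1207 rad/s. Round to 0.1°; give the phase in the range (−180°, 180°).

-68.1°

At s = jω = j1207:
zero (s+2): 2 + j1207 → |·| = √(2²+1207²) = √1456853 ≈ 1207, ∠ = arctan(1207/2) ≈ 89.91°
zero (s+8): 8 + j1207 → |·| = √(8²+1207²) = √1456913 ≈ 1207, ∠ = arctan(1207/8) ≈ 89.62°
pole (s+200): 200 + j1207 → |·| = √(200²+1207²) = √1496849 ≈ 1223.5, ∠ = arctan(1207/200) ≈ 80.59°
pole (s+278): 278 + j1207 → |·| = √(278²+1207²) = √1534133 ≈ 1238.6, ∠ = arctan(1207/278) ≈ 77.03°
pole at origin: |s| = 1207, ∠ = 90.00° (in denominator)
∠H = 179.53° − 247.62° = -68.09°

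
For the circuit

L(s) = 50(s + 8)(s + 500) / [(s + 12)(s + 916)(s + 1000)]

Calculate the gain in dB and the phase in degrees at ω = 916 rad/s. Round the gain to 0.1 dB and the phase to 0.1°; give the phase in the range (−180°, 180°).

-30.5 dB, -25.9°

At s = jω = j916:
zero (s+8): 8 + j916 → |·| = √(8²+916²) = √839120 ≈ 916.03, ∠ = arctan(916/8) ≈ 89.50°
zero (s+500): 500 + j916 → |·| = √(500²+916²) = √1089056 ≈ 1043.6, ∠ = arctan(916/500) ≈ 61.37°
pole (s+12): 12 + j916 → |·| = √(12²+916²) = √839200 ≈ 916.08, ∠ = arctan(916/12) ≈ 89.25°
pole (s+916): 916 + j916 → |·| = √(916²+916²) = √1678112 ≈ 1295.4, ∠ = arctan(916/916) ≈ 45.00°
pole (s+1000): 1000 + j916 → |·| = √(1000²+916²) = √1839056 ≈ 1356.1, ∠ = arctan(916/1000) ≈ 42.49°
|L| = 50 · 9.5597e+05 / 1.6093e+09 ≈ 0.029701
Gain = 20 log₁₀(0.029701) ≈ -30.54 dB
∠L = 150.87° − 176.74° = -25.87°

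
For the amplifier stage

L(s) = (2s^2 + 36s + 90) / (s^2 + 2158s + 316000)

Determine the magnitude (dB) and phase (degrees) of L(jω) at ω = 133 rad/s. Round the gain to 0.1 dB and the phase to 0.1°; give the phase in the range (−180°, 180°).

-21.3 dB, 128.4°

Substitute s = j133:
Numerator: 2(j133)^2 + 36(j133) + 90 = -35288 + j4788
Denominator: (j133)^2 + 2158(j133) + 316000 = 298311 + j287014
|N| = √(35288² + 4788²) ≈ 35611, ∠N ≈ 172.27°
|D| = √(298311² + 287014²) ≈ 4.1396e+05, ∠D ≈ 43.89°
|L| = 35611 / 4.1396e+05 ≈ 0.086025
Gain = 20 log₁₀(0.086025) ≈ -21.31 dB
∠L = 172.27° − 43.89° = 128.38°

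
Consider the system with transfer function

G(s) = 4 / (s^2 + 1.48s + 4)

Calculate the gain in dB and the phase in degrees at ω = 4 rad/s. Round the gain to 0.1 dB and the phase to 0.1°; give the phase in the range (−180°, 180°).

-10.5 dB, -153.7°

At s = jω = j4:
quadratic: (j4)² + 1.48·j4 + 4 = -12 + j5.92 → |·| ≈ 13.381, ∠ ≈ 153.74°
|G| = 4 / 13.381 ≈ 0.29893
Gain = 20 log₁₀(0.29893) ≈ -10.49 dB
∠G = 0.00° − 153.74° = -153.74°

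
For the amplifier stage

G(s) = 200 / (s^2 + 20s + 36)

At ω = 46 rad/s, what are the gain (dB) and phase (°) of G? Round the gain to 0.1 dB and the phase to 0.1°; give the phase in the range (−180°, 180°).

-21.1 dB, -156.1°

Substitute s = j46:
Numerator: 200 = 200 + j0
Denominator: (j46)^2 + 20(j46) + 36 = -2080 + j920
|N| = √(200² + 0²) ≈ 200, ∠N ≈ 0.00°
|D| = √(2080² + 920²) ≈ 2274.4, ∠D ≈ 156.14°
|G| = 200 / 2274.4 ≈ 0.087935
Gain = 20 log₁₀(0.087935) ≈ -21.12 dB
∠G = 0.00° − 156.14° = -156.14°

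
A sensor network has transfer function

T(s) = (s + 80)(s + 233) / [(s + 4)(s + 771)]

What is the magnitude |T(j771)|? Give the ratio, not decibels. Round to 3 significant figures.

At s = jω = j771:
zero (s+80): 80 + j771 → |·| = √(80²+771²) = √600841 ≈ 775.14, ∠ = arctan(771/80) ≈ 84.08°
zero (s+233): 233 + j771 → |·| = √(233²+771²) = √648730 ≈ 805.44, ∠ = arctan(771/233) ≈ 73.18°
pole (s+4): 4 + j771 → |·| = √(4²+771²) = √594457 ≈ 771.01, ∠ = arctan(771/4) ≈ 89.70°
pole (s+771): 771 + j771 → |·| = √(771²+771²) = √1188882 ≈ 1090.4, ∠ = arctan(771/771) ≈ 45.00°
|T| = 1 · 6.2433e+05 / 8.4071e+05 ≈ 0.74262

0.743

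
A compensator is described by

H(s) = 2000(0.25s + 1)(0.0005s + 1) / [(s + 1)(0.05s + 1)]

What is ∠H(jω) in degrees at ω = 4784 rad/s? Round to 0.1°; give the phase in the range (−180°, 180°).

At ω = 4784 rad/s:
zero (1 + j4784·0.25) = 1 + j1196 → |·| ≈ 1196, ∠ ≈ 89.95°
zero (1 + j4784·0.0005) = 1 + j2.392 → |·| ≈ 2.5926, ∠ ≈ 67.31°
pole (1 + j4784·1) = 1 + j4784 → |·| ≈ 4784, ∠ ≈ 89.99°
pole (1 + j4784·0.05) = 1 + j239.2 → |·| ≈ 239.2, ∠ ≈ 89.76°
∠H = (89.95° + 67.31°) − (89.99° + 89.76°) = -22.49°

-22.5°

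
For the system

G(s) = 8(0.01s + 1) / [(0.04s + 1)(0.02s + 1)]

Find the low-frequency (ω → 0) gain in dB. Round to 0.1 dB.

18.1 dB

G(0) = 8 · 1 / 1 = 8
20 log₁₀(8) ≈ 18.06 dB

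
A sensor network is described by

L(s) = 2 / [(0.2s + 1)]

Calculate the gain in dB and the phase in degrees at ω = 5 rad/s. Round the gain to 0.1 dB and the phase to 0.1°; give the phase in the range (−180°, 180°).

3.0 dB, -45.0°

At ω = 5 rad/s:
pole (1 + j5·0.2) = 1 + j1 → |·| ≈ 1.4142, ∠ ≈ 45.00°
|L| = 2 · 1 / (1.4142) ≈ 1.4142
Gain = 20 log₁₀(1.4142) ≈ 3.01 dB
∠L = (0°) − (45.00°) = -45.00°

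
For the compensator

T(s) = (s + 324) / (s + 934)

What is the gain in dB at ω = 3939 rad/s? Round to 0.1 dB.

-0.2 dB

Substitute s = j3939:
Numerator: (j3939) + 324 = 324 + j3939
Denominator: (j3939) + 934 = 934 + j3939
|N| = √(324² + 3939²) ≈ 3952.3, ∠N ≈ 85.30°
|D| = √(934² + 3939²) ≈ 4048.2, ∠D ≈ 76.66°
|T| = 3952.3 / 4048.2 ≈ 0.97631
Gain = 20 log₁₀(0.97631) ≈ -0.21 dB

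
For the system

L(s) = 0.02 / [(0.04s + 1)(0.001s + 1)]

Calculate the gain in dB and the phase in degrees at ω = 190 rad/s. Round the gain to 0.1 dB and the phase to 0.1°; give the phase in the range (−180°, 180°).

-51.8 dB, -93.3°

At ω = 190 rad/s:
pole (1 + j190·0.04) = 1 + j7.6 → |·| ≈ 7.6655, ∠ ≈ 82.50°
pole (1 + j190·0.001) = 1 + j0.19 → |·| ≈ 1.0179, ∠ ≈ 10.76°
|L| = 0.02 · 1 / (7.6655 · 1.0179) ≈ 0.0025632
Gain = 20 log₁₀(0.0025632) ≈ -51.82 dB
∠L = (0°) − (82.50° + 10.76°) = -93.26°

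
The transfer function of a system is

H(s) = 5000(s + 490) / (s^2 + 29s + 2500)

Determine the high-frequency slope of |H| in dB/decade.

Each pole contributes −20 dB/decade at high frequency; each zero contributes +20 dB/decade.
Net: 1 zero(s) − 2 pole(s) → -20 dB/decade.

-20 dB/decade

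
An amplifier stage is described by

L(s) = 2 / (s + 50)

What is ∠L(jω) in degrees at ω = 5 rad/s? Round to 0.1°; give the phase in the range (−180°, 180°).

-5.7°

Substitute s = j5:
Numerator: 2 = 2 + j0
Denominator: (j5) + 50 = 50 + j5
|N| = √(2² + 0²) ≈ 2, ∠N ≈ 0.00°
|D| = √(50² + 5²) ≈ 50.249, ∠D ≈ 5.71°
∠L = 0.00° − 5.71° = -5.71°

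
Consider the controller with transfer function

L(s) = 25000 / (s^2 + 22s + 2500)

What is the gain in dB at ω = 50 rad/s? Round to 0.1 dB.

At s = jω = j50:
quadratic: (j50)² + 22·j50 + 2500 = 0 + j1100 → |·| ≈ 1100, ∠ ≈ 90.00°
|L| = 25000 / 1100 ≈ 22.727
Gain = 20 log₁₀(22.727) ≈ 27.13 dB

27.1 dB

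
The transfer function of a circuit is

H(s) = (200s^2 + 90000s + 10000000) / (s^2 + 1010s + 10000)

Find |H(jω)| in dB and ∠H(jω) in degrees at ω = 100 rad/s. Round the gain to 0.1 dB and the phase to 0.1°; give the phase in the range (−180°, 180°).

41.5 dB, -41.6°

Substitute s = j100:
Numerator: 200(j100)^2 + 90000(j100) + 10000000 = 8000000 + j9000000
Denominator: (j100)^2 + 1010(j100) + 10000 = 0 + j101000
|N| = √(8000000² + 9000000²) ≈ 1.2042e+07, ∠N ≈ 48.37°
|D| = √(0² + 101000²) ≈ 1.01e+05, ∠D ≈ 90.00°
|H| = 1.2042e+07 / 1.01e+05 ≈ 119.23
Gain = 20 log₁₀(119.23) ≈ 41.53 dB
∠H = 48.37° − 90.00° = -41.63°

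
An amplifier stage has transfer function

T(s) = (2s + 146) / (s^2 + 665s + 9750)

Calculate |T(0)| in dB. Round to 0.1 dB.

T(0) = 146 / 9750 ≈ 0.014974
20 log₁₀(0.014974) ≈ -36.49 dB

-36.5 dB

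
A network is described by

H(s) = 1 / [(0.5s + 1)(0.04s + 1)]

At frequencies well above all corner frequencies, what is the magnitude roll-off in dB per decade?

Each pole contributes −20 dB/decade at high frequency; each zero contributes +20 dB/decade.
Net: 0 zero(s) − 2 pole(s) → -40 dB/decade.

-40 dB/decade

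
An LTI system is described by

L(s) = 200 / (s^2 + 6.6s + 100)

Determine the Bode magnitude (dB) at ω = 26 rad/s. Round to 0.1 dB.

At s = jω = j26:
quadratic: (j26)² + 6.6·j26 + 100 = -576 + j171.6 → |·| ≈ 601.02, ∠ ≈ 163.41°
|L| = 200 / 601.02 ≈ 0.33277
Gain = 20 log₁₀(0.33277) ≈ -9.56 dB

-9.6 dB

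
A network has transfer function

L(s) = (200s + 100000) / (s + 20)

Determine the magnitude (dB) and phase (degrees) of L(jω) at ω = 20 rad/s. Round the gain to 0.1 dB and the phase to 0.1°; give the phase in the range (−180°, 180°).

Substitute s = j20:
Numerator: 200(j20) + 100000 = 100000 + j4000
Denominator: (j20) + 20 = 20 + j20
|N| = √(100000² + 4000²) ≈ 1.0008e+05, ∠N ≈ 2.29°
|D| = √(20² + 20²) ≈ 28.284, ∠D ≈ 45.00°
|L| = 1.0008e+05 / 28.284 ≈ 3538.4
Gain = 20 log₁₀(3538.4) ≈ 70.98 dB
∠L = 2.29° − 45.00° = -42.71°

71.0 dB, -42.7°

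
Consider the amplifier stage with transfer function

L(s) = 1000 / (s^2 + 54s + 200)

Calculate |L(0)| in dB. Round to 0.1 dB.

14.0 dB

L(0) = 1000 / 200 = 5
20 log₁₀(5) ≈ 13.98 dB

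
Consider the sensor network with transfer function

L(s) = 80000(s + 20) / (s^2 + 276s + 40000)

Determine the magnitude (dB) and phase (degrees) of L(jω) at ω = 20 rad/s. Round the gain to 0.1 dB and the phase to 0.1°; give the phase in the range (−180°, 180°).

At s = jω = j20:
zero (s+20): 20 + j20 → |·| = √(20²+20²) = √800 ≈ 28.284, ∠ = arctan(20/20) ≈ 45.00°
quadratic: (j20)² + 276·j20 + 40000 = 39600 + j5520 → |·| ≈ 39983, ∠ ≈ 7.94°
|L| = 80000 · 28.284 / 39983 ≈ 56.592
Gain = 20 log₁₀(56.592) ≈ 35.06 dB
∠L = 45.00° − 7.94° = 37.06°

35.1 dB, 37.1°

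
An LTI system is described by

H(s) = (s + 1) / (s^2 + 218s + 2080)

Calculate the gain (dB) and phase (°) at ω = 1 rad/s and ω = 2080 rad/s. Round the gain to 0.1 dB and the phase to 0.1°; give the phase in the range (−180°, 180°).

Substitute s = j1:
Numerator: (j1) + 1 = 1 + j1
Denominator: (j1)^2 + 218(j1) + 2080 = 2079 + j218
|N| = √(1² + 1²) ≈ 1.4142, ∠N ≈ 45.00°
|D| = √(2079² + 218²) ≈ 2090.4, ∠D ≈ 5.99°
|H| = 1.4142 / 2090.4 ≈ 0.00067652
Gain = 20 log₁₀(0.00067652) ≈ -63.39 dB
∠H = 45.00° − 5.99° = 39.01°

Substitute s = j2080:
Numerator: (j2080) + 1 = 1 + j2080
Denominator: (j2080)^2 + 218(j2080) + 2080 = -4324320 + j453440
|N| = √(1² + 2080²) ≈ 2080, ∠N ≈ 89.97°
|D| = √(4324320² + 453440²) ≈ 4.348e+06, ∠D ≈ 174.01°
|H| = 2080 / 4.348e+06 ≈ 0.00047838
Gain = 20 log₁₀(0.00047838) ≈ -66.40 dB
∠H = 89.97° − 174.01° = -84.04°

ω = 1: -63.4 dB, 39.0°; ω = 2080: -66.4 dB, -84.0°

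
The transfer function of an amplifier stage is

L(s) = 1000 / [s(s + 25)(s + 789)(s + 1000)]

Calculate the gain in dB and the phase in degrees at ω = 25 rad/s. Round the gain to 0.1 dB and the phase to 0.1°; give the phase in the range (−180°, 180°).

At s = jω = j25:
pole (s+25): 25 + j25 → |·| = √(25²+25²) = √1250 ≈ 35.355, ∠ = arctan(25/25) ≈ 45.00°
pole (s+789): 789 + j25 → |·| = √(789²+25²) = √623146 ≈ 789.4, ∠ = arctan(25/789) ≈ 1.81°
pole (s+1000): 1000 + j25 → |·| = √(1000²+25²) = √1000625 ≈ 1000.3, ∠ = arctan(25/1000) ≈ 1.43°
pole at origin: |s| = 25, ∠ = 90.00° (in denominator)
|L| = 1000 / 6.9794e+08 ≈ 1.4328e-06
Gain = 20 log₁₀(1.4328e-06) ≈ -116.88 dB
∠L = 0.00° − 138.24° = -138.24°

-116.9 dB, -138.2°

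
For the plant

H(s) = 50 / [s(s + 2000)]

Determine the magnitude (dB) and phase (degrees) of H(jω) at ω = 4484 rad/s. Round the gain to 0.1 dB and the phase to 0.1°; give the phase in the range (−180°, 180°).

At s = jω = j4484:
pole (s+2000): 2000 + j4484 → |·| = √(2000²+4484²) = √24106256 ≈ 4909.8, ∠ = arctan(4484/2000) ≈ 65.96°
pole at origin: |s| = 4484, ∠ = 90.00° (in denominator)
|H| = 50 / 2.2016e+07 ≈ 2.2711e-06
Gain = 20 log₁₀(2.2711e-06) ≈ -112.88 dB
∠H = 0.00° − 155.96° = -155.96°

-112.9 dB, -156.0°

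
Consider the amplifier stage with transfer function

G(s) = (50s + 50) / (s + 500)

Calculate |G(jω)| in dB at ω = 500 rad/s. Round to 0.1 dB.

31.0 dB

Substitute s = j500:
Numerator: 50(j500) + 50 = 50 + j25000
Denominator: (j500) + 500 = 500 + j500
|N| = √(50² + 25000²) ≈ 25000, ∠N ≈ 89.89°
|D| = √(500² + 500²) ≈ 707.11, ∠D ≈ 45.00°
|G| = 25000 / 707.11 ≈ 35.355
Gain = 20 log₁₀(35.355) ≈ 30.97 dB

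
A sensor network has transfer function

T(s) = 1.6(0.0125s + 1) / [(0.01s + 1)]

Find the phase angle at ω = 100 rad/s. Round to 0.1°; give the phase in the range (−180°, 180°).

At ω = 100 rad/s:
zero (1 + j100·0.0125) = 1 + j1.25 → |·| ≈ 1.6008, ∠ ≈ 51.34°
pole (1 + j100·0.01) = 1 + j1 → |·| ≈ 1.4142, ∠ ≈ 45.00°
∠T = (51.34°) − (45.00°) = 6.34°

6.3°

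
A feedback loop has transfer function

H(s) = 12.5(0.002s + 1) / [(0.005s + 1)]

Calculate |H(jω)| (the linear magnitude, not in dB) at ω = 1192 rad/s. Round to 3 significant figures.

5.35

At ω = 1192 rad/s:
zero (1 + j1192·0.002) = 1 + j2.384 → |·| ≈ 2.5852, ∠ ≈ 67.24°
pole (1 + j1192·0.005) = 1 + j5.96 → |·| ≈ 6.0433, ∠ ≈ 80.48°
|H| = 12.5 · 2.5852 / (6.0433) ≈ 5.3472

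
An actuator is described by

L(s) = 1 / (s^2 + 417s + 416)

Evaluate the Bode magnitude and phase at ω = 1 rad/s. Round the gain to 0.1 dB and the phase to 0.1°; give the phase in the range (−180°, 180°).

-55.4 dB, -45.1°

Substitute s = j1:
Numerator: 1 = 1 + j0
Denominator: (j1)^2 + 417(j1) + 416 = 415 + j417
|N| = √(1² + 0²) ≈ 1, ∠N ≈ 0.00°
|D| = √(415² + 417²) ≈ 588.31, ∠D ≈ 45.14°
|L| = 1 / 588.31 ≈ 0.0016998
Gain = 20 log₁₀(0.0016998) ≈ -55.39 dB
∠L = 0.00° − 45.14° = -45.14°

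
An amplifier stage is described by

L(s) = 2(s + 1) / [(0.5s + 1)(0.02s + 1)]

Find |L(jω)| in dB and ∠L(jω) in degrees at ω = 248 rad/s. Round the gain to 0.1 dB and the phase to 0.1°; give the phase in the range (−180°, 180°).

-2.0 dB, -78.4°

At ω = 248 rad/s:
zero (1 + j248·1) = 1 + j248 → |·| ≈ 248, ∠ ≈ 89.77°
pole (1 + j248·0.5) = 1 + j124 → |·| ≈ 124, ∠ ≈ 89.54°
pole (1 + j248·0.02) = 1 + j4.96 → |·| ≈ 5.0598, ∠ ≈ 78.60°
|L| = 2 · 248 / (124 · 5.0598) ≈ 0.79055
Gain = 20 log₁₀(0.79055) ≈ -2.04 dB
∠L = (89.77°) − (89.54° + 78.60°) = -78.37°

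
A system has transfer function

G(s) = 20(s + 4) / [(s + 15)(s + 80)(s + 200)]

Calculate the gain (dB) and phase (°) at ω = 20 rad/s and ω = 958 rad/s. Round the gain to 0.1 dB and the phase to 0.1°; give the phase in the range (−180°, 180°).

At s = jω = j20:
zero (s+4): 4 + j20 → |·| = √(4²+20²) = √416 ≈ 20.396, ∠ = arctan(20/4) ≈ 78.69°
pole (s+15): 15 + j20 → |·| = √(15²+20²) = √625 ≈ 25, ∠ = arctan(20/15) ≈ 53.13°
pole (s+80): 80 + j20 → |·| = √(80²+20²) = √6800 ≈ 82.462, ∠ = arctan(20/80) ≈ 14.04°
pole (s+200): 200 + j20 → |·| = √(200²+20²) = √40400 ≈ 201, ∠ = arctan(20/200) ≈ 5.71°
|G| = 20 · 20.396 / 4.1437e+05 ≈ 0.00098443
Gain = 20 log₁₀(0.00098443) ≈ -60.14 dB
∠G = 78.69° − 72.88° = 5.81°

At s = jω = j958:
zero (s+4): 4 + j958 → |·| = √(4²+958²) = √917780 ≈ 958.01, ∠ = arctan(958/4) ≈ 89.76°
pole (s+15): 15 + j958 → |·| = √(15²+958²) = √917989 ≈ 958.12, ∠ = arctan(958/15) ≈ 89.10°
pole (s+80): 80 + j958 → |·| = √(80²+958²) = √924164 ≈ 961.33, ∠ = arctan(958/80) ≈ 85.23°
pole (s+200): 200 + j958 → |·| = √(200²+958²) = √957764 ≈ 978.65, ∠ = arctan(958/200) ≈ 78.21°
|G| = 20 · 958.01 / 9.014e+08 ≈ 2.1256e-05
Gain = 20 log₁₀(2.1256e-05) ≈ -93.45 dB
∠G = 89.76° − 252.54° = -162.78°

ω = 20: -60.1 dB, 5.8°; ω = 958: -93.5 dB, -162.8°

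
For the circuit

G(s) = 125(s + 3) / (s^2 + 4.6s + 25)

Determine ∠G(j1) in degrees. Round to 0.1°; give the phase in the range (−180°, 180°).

At s = jω = j1:
zero (s+3): 3 + j1 → |·| = √(3²+1²) = √10 ≈ 3.1623, ∠ = arctan(1/3) ≈ 18.43°
quadratic: (j1)² + 4.6·j1 + 25 = 24 + j4.6 → |·| ≈ 24.437, ∠ ≈ 10.85°
∠G = 18.43° − 10.85° = 7.58°

7.6°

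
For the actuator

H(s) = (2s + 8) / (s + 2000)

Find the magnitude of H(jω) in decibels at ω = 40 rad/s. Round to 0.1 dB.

Substitute s = j40:
Numerator: 2(j40) + 8 = 8 + j80
Denominator: (j40) + 2000 = 2000 + j40
|N| = √(8² + 80²) ≈ 80.399, ∠N ≈ 84.29°
|D| = √(2000² + 40²) ≈ 2000.4, ∠D ≈ 1.15°
|H| = 80.399 / 2000.4 ≈ 0.040191
Gain = 20 log₁₀(0.040191) ≈ -27.92 dB

-27.9 dB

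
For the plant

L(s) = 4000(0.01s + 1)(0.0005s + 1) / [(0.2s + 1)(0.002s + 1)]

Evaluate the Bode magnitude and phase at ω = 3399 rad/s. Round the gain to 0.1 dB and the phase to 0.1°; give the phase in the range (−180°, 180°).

35.2 dB, -23.7°

At ω = 3399 rad/s:
zero (1 + j3399·0.01) = 1 + j33.99 → |·| ≈ 34.005, ∠ ≈ 88.31°
zero (1 + j3399·0.0005) = 1 + j1.6995 → |·| ≈ 1.9719, ∠ ≈ 59.53°
pole (1 + j3399·0.2) = 1 + j679.8 → |·| ≈ 679.8, ∠ ≈ 89.92°
pole (1 + j3399·0.002) = 1 + j6.798 → |·| ≈ 6.8712, ∠ ≈ 81.63°
|L| = 4000 · 34.005 · 1.9719 / (679.8 · 6.8712) ≈ 57.421
Gain = 20 log₁₀(57.421) ≈ 35.18 dB
∠L = (88.31° + 59.53°) − (89.92° + 81.63°) = -23.71°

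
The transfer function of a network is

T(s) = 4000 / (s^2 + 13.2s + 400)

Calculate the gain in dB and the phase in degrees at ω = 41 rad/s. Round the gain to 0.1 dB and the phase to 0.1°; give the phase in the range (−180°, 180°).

9.2 dB, -157.1°

At s = jω = j41:
quadratic: (j41)² + 13.2·j41 + 400 = -1281 + j541.2 → |·| ≈ 1390.6, ∠ ≈ 157.10°
|T| = 4000 / 1390.6 ≈ 2.8765
Gain = 20 log₁₀(2.8765) ≈ 9.18 dB
∠T = 0.00° − 157.10° = -157.10°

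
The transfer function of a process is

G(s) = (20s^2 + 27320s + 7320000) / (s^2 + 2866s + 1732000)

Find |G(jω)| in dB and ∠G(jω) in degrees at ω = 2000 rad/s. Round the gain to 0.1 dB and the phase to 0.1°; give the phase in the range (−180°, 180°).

23.4 dB, 31.5°

Substitute s = j2000:
Numerator: 20(j2000)^2 + 27320(j2000) + 7320000 = -72680000 + j54640000
Denominator: (j2000)^2 + 2866(j2000) + 1732000 = -2268000 + j5732000
|N| = √(72680000² + 54640000²) ≈ 9.0928e+07, ∠N ≈ 143.06°
|D| = √(2268000² + 5732000²) ≈ 6.1644e+06, ∠D ≈ 111.59°
|G| = 9.0928e+07 / 6.1644e+06 ≈ 14.751
Gain = 20 log₁₀(14.751) ≈ 23.38 dB
∠G = 143.06° − 111.59° = 31.47°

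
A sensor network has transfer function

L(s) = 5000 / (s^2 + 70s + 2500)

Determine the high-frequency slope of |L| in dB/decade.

Each pole contributes −20 dB/decade at high frequency; each zero contributes +20 dB/decade.
Net: 0 zero(s) − 2 pole(s) → -40 dB/decade.

-40 dB/decade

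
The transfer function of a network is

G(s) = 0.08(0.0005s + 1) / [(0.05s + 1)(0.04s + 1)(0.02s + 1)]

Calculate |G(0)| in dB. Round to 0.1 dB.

G(0) = 0.08 · 1 / 1 = 0.08
20 log₁₀(0.08) ≈ -21.94 dB

-21.9 dB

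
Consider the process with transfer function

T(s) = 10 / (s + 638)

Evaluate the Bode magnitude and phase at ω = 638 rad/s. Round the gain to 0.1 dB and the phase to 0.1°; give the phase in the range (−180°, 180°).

At s = jω = j638:
pole (s+638): 638 + j638 → |·| = √(638²+638²) = √814088 ≈ 902.27, ∠ = arctan(638/638) ≈ 45.00°
|T| = 10 / 902.27 ≈ 0.011083
Gain = 20 log₁₀(0.011083) ≈ -39.11 dB
∠T = 0.00° − 45.00° = -45.00°

-39.1 dB, -45.0°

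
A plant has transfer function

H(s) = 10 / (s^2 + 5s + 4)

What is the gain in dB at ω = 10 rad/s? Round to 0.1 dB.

-20.7 dB

Substitute s = j10:
Numerator: 10 = 10 + j0
Denominator: (j10)^2 + 5(j10) + 4 = -96 + j50
|N| = √(10² + 0²) ≈ 10, ∠N ≈ 0.00°
|D| = √(96² + 50²) ≈ 108.24, ∠D ≈ 152.49°
|H| = 10 / 108.24 ≈ 0.092387
Gain = 20 log₁₀(0.092387) ≈ -20.69 dB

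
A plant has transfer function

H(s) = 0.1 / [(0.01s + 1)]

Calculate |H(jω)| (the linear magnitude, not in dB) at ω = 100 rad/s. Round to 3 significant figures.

0.0707

At ω = 100 rad/s:
pole (1 + j100·0.01) = 1 + j1 → |·| ≈ 1.4142, ∠ ≈ 45.00°
|H| = 0.1 · 1 / (1.4142) ≈ 0.070711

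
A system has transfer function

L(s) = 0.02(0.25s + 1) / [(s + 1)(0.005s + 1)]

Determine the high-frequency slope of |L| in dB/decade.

Each pole contributes −20 dB/decade at high frequency; each zero contributes +20 dB/decade.
Net: 1 zero(s) − 2 pole(s) → -20 dB/decade.

-20 dB/decade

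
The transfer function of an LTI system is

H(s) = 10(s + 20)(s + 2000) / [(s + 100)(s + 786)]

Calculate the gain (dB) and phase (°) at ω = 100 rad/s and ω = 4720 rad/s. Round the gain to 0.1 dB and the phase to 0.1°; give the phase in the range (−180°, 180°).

ω = 100: 25.2 dB, 29.3°; ω = 4720: 20.6 dB, -12.5°

At s = jω = j100:
zero (s+20): 20 + j100 → |·| = √(20²+100²) = √10400 ≈ 101.98, ∠ = arctan(100/20) ≈ 78.69°
zero (s+2000): 2000 + j100 → |·| = √(2000²+100²) = √4010000 ≈ 2002.5, ∠ = arctan(100/2000) ≈ 2.86°
pole (s+100): 100 + j100 → |·| = √(100²+100²) = √20000 ≈ 141.42, ∠ = arctan(100/100) ≈ 45.00°
pole (s+786): 786 + j100 → |·| = √(786²+100²) = √627796 ≈ 792.34, ∠ = arctan(100/786) ≈ 7.25°
|H| = 10 · 2.0421e+05 / 1.1205e+05 ≈ 18.225
Gain = 20 log₁₀(18.225) ≈ 25.21 dB
∠H = 81.55° − 52.25° = 29.30°

At s = jω = j4720:
zero (s+20): 20 + j4720 → |·| = √(20²+4720²) = √22278800 ≈ 4720, ∠ = arctan(4720/20) ≈ 89.76°
zero (s+2000): 2000 + j4720 → |·| = √(2000²+4720²) = √26278400 ≈ 5126.2, ∠ = arctan(4720/2000) ≈ 67.04°
pole (s+100): 100 + j4720 → |·| = √(100²+4720²) = √22288400 ≈ 4721.1, ∠ = arctan(4720/100) ≈ 88.79°
pole (s+786): 786 + j4720 → |·| = √(786²+4720²) = √22896196 ≈ 4785, ∠ = arctan(4720/786) ≈ 80.55°
|H| = 10 · 2.4196e+07 / 2.259e+07 ≈ 10.711
Gain = 20 log₁₀(10.711) ≈ 20.60 dB
∠H = 156.80° − 169.34° = -12.54°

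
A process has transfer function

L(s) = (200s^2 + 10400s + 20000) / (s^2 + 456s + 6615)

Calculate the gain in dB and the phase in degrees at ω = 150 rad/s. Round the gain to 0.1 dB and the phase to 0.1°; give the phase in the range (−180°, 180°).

Substitute s = j150:
Numerator: 200(j150)^2 + 10400(j150) + 20000 = -4480000 + j1560000
Denominator: (j150)^2 + 456(j150) + 6615 = -15885 + j68400
|N| = √(4480000² + 1560000²) ≈ 4.7438e+06, ∠N ≈ 160.80°
|D| = √(15885² + 68400²) ≈ 70220, ∠D ≈ 103.07°
|L| = 4.7438e+06 / 70220 ≈ 67.556
Gain = 20 log₁₀(67.556) ≈ 36.59 dB
∠L = 160.80° − 103.07° = 57.73°

36.6 dB, 57.7°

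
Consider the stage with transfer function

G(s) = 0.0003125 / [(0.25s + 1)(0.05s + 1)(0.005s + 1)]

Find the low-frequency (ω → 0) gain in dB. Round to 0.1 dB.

-70.1 dB

G(0) = 0.0003125 · 1 / 1 = 0.0003125
20 log₁₀(0.0003125) ≈ -70.10 dB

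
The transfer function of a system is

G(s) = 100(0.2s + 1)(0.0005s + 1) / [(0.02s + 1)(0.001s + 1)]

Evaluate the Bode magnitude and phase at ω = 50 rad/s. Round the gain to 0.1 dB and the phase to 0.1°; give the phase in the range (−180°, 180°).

At ω = 50 rad/s:
zero (1 + j50·0.2) = 1 + j10 → |·| ≈ 10.05, ∠ ≈ 84.29°
zero (1 + j50·0.0005) = 1 + j0.025 → |·| ≈ 1.0003, ∠ ≈ 1.43°
pole (1 + j50·0.02) = 1 + j1 → |·| ≈ 1.4142, ∠ ≈ 45.00°
pole (1 + j50·0.001) = 1 + j0.05 → |·| ≈ 1.0012, ∠ ≈ 2.86°
|G| = 100 · 10.05 · 1.0003 / (1.4142 · 1.0012) ≈ 710.01
Gain = 20 log₁₀(710.01) ≈ 57.03 dB
∠G = (84.29° + 1.43°) − (45.00° + 2.86°) = 37.86°

57.0 dB, 37.9°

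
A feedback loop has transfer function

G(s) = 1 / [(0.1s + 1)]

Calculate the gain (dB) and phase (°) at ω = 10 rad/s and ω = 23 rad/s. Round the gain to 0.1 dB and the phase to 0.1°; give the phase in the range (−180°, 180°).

At ω = 10 rad/s:
pole (1 + j10·0.1) = 1 + j1 → |·| ≈ 1.4142, ∠ ≈ 45.00°
|G| = 1 · 1 / (1.4142) ≈ 0.70711
Gain = 20 log₁₀(0.70711) ≈ -3.01 dB
∠G = (0°) − (45.00°) = -45.00°

At ω = 23 rad/s:
pole (1 + j23·0.1) = 1 + j2.3 → |·| ≈ 2.508, ∠ ≈ 66.50°
|G| = 1 · 1 / (2.508) ≈ 0.39872
Gain = 20 log₁₀(0.39872) ≈ -7.99 dB
∠G = (0°) − (66.50°) = -66.50°

ω = 10: -3.0 dB, -45.0°; ω = 23: -8.0 dB, -66.5°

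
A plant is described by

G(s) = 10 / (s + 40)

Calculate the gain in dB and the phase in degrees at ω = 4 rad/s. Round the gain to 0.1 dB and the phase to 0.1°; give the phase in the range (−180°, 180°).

Substitute s = j4:
Numerator: 10 = 10 + j0
Denominator: (j4) + 40 = 40 + j4
|N| = √(10² + 0²) ≈ 10, ∠N ≈ 0.00°
|D| = √(40² + 4²) ≈ 40.2, ∠D ≈ 5.71°
|G| = 10 / 40.2 ≈ 0.24876
Gain = 20 log₁₀(0.24876) ≈ -12.08 dB
∠G = 0.00° − 5.71° = -5.71°

-12.1 dB, -5.7°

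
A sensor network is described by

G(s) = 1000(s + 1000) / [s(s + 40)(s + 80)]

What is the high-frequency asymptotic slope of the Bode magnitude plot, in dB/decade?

Each pole contributes −20 dB/decade at high frequency; each zero contributes +20 dB/decade.
Net: 1 zero(s) − 3 pole(s) → -40 dB/decade.

-40 dB/decade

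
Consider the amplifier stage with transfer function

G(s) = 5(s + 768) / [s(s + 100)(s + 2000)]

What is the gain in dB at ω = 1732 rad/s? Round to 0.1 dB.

At s = jω = j1732:
zero (s+768): 768 + j1732 → |·| = √(768²+1732²) = √3589648 ≈ 1894.6, ∠ = arctan(1732/768) ≈ 66.09°
pole (s+100): 100 + j1732 → |·| = √(100²+1732²) = √3009824 ≈ 1734.9, ∠ = arctan(1732/100) ≈ 86.70°
pole (s+2000): 2000 + j1732 → |·| = √(2000²+1732²) = √6999824 ≈ 2645.7, ∠ = arctan(1732/2000) ≈ 40.89°
pole at origin: |s| = 1732, ∠ = 90.00° (in denominator)
|G| = 5 · 1894.6 / 7.9499e+09 ≈ 1.1916e-06
Gain = 20 log₁₀(1.1916e-06) ≈ -118.48 dB

-118.5 dB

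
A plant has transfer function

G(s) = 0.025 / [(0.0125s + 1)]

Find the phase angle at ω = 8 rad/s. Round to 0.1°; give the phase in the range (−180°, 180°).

-5.7°

At ω = 8 rad/s:
pole (1 + j8·0.0125) = 1 + j0.1 → |·| ≈ 1.005, ∠ ≈ 5.71°
∠G = (0°) − (5.71°) = -5.71°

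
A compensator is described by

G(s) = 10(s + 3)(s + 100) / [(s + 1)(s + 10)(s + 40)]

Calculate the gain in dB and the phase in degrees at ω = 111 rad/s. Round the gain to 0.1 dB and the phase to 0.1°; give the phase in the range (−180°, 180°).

At s = jω = j111:
zero (s+3): 3 + j111 → |·| = √(3²+111²) = √12330 ≈ 111.04, ∠ = arctan(111/3) ≈ 88.45°
zero (s+100): 100 + j111 → |·| = √(100²+111²) = √22321 ≈ 149.4, ∠ = arctan(111/100) ≈ 47.98°
pole (s+1): 1 + j111 → |·| = √(1²+111²) = √12322 ≈ 111, ∠ = arctan(111/1) ≈ 89.48°
pole (s+10): 10 + j111 → |·| = √(10²+111²) = √12421 ≈ 111.45, ∠ = arctan(111/10) ≈ 84.85°
pole (s+40): 40 + j111 → |·| = √(40²+111²) = √13921 ≈ 117.99, ∠ = arctan(111/40) ≈ 70.18°
|G| = 10 · 16589 / 1.4596e+06 ≈ 0.11365
Gain = 20 log₁₀(0.11365) ≈ -18.89 dB
∠G = 136.43° − 244.51° = -108.08°

-18.9 dB, -108.1°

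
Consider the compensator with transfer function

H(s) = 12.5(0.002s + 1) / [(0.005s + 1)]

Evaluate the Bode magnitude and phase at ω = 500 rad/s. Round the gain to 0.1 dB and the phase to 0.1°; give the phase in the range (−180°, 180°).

At ω = 500 rad/s:
zero (1 + j500·0.002) = 1 + j1 → |·| ≈ 1.4142, ∠ ≈ 45.00°
pole (1 + j500·0.005) = 1 + j2.5 → |·| ≈ 2.6926, ∠ ≈ 68.20°
|H| = 12.5 · 1.4142 / (2.6926) ≈ 6.5652
Gain = 20 log₁₀(6.5652) ≈ 16.34 dB
∠H = (45.00°) − (68.20°) = -23.20°

16.3 dB, -23.2°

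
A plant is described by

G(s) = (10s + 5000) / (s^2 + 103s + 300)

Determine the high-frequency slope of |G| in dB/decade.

-20 dB/decade

Each pole contributes −20 dB/decade at high frequency; each zero contributes +20 dB/decade.
Net: 1 zero(s) − 2 pole(s) → -20 dB/decade.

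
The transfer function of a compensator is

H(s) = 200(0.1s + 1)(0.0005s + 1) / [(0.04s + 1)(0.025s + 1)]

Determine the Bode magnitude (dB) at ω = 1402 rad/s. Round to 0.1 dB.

At ω = 1402 rad/s:
zero (1 + j1402·0.1) = 1 + j140.2 → |·| ≈ 140.2, ∠ ≈ 89.59°
zero (1 + j1402·0.0005) = 1 + j0.701 → |·| ≈ 1.2212, ∠ ≈ 35.03°
pole (1 + j1402·0.04) = 1 + j56.08 → |·| ≈ 56.089, ∠ ≈ 88.98°
pole (1 + j1402·0.025) = 1 + j35.05 → |·| ≈ 35.064, ∠ ≈ 88.37°
|H| = 200 · 140.2 · 1.2212 / (56.089 · 35.064) ≈ 17.411
Gain = 20 log₁₀(17.411) ≈ 24.82 dB

24.8 dB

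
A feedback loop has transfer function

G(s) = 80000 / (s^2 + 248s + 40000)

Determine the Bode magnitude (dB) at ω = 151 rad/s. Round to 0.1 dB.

At s = jω = j151:
quadratic: (j151)² + 248·j151 + 40000 = 17199 + j37448 → |·| ≈ 41209, ∠ ≈ 65.33°
|G| = 80000 / 41209 ≈ 1.9413
Gain = 20 log₁₀(1.9413) ≈ 5.76 dB

5.8 dB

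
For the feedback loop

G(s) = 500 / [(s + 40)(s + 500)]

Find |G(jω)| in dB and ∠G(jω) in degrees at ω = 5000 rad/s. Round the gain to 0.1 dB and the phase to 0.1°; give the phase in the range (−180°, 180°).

At s = jω = j5000:
pole (s+40): 40 + j5000 → |·| = √(40²+5000²) = √25001600 ≈ 5000.2, ∠ = arctan(5000/40) ≈ 89.54°
pole (s+500): 500 + j5000 → |·| = √(500²+5000²) = √25250000 ≈ 5024.9, ∠ = arctan(5000/500) ≈ 84.29°
|G| = 500 / 2.5126e+07 ≈ 1.99e-05
Gain = 20 log₁₀(1.99e-05) ≈ -94.02 dB
∠G = 0.00° − 173.83° = -173.83°

-94.0 dB, -173.8°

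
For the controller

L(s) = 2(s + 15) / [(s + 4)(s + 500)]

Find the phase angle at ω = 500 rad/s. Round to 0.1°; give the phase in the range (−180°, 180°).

-46.3°

At s = jω = j500:
zero (s+15): 15 + j500 → |·| = √(15²+500²) = √250225 ≈ 500.22, ∠ = arctan(500/15) ≈ 88.28°
pole (s+4): 4 + j500 → |·| = √(4²+500²) = √250016 ≈ 500.02, ∠ = arctan(500/4) ≈ 89.54°
pole (s+500): 500 + j500 → |·| = √(500²+500²) = √500000 ≈ 707.11, ∠ = arctan(500/500) ≈ 45.00°
∠L = 88.28° − 134.54° = -46.26°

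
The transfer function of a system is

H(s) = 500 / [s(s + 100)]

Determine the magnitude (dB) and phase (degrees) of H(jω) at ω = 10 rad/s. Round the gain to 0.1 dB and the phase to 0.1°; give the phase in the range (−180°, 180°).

-6.1 dB, -95.7°

At s = jω = j10:
pole (s+100): 100 + j10 → |·| = √(100²+10²) = √10100 ≈ 100.5, ∠ = arctan(10/100) ≈ 5.71°
pole at origin: |s| = 10, ∠ = 90.00° (in denominator)
|H| = 500 / 1005 ≈ 0.49751
Gain = 20 log₁₀(0.49751) ≈ -6.06 dB
∠H = 0.00° − 95.71° = -95.71°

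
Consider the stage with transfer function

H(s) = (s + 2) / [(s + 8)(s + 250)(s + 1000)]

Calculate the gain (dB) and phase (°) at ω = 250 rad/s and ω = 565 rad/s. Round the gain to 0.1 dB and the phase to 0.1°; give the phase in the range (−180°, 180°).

At s = jω = j250:
zero (s+2): 2 + j250 → |·| = √(2²+250²) = √62504 ≈ 250.01, ∠ = arctan(250/2) ≈ 89.54°
pole (s+8): 8 + j250 → |·| = √(8²+250²) = √62564 ≈ 250.13, ∠ = arctan(250/8) ≈ 88.17°
pole (s+250): 250 + j250 → |·| = √(250²+250²) = √125000 ≈ 353.55, ∠ = arctan(250/250) ≈ 45.00°
pole (s+1000): 1000 + j250 → |·| = √(1000²+250²) = √1062500 ≈ 1030.8, ∠ = arctan(250/1000) ≈ 14.04°
|H| = 1 · 250.01 / 9.1157e+07 ≈ 2.7426e-06
Gain = 20 log₁₀(2.7426e-06) ≈ -111.24 dB
∠H = 89.54° − 147.21° = -57.67°

At s = jω = j565:
zero (s+2): 2 + j565 → |·| = √(2²+565²) = √319229 ≈ 565, ∠ = arctan(565/2) ≈ 89.80°
pole (s+8): 8 + j565 → |·| = √(8²+565²) = √319289 ≈ 565.06, ∠ = arctan(565/8) ≈ 89.19°
pole (s+250): 250 + j565 → |·| = √(250²+565²) = √381725 ≈ 617.84, ∠ = arctan(565/250) ≈ 66.13°
pole (s+1000): 1000 + j565 → |·| = √(1000²+565²) = √1319225 ≈ 1148.6, ∠ = arctan(565/1000) ≈ 29.47°
|H| = 1 · 565 / 4.01e+08 ≈ 1.409e-06
Gain = 20 log₁₀(1.409e-06) ≈ -117.02 dB
∠H = 89.80° − 184.79° = -94.99°

ω = 250: -111.2 dB, -57.7°; ω = 565: -117.0 dB, -95.0°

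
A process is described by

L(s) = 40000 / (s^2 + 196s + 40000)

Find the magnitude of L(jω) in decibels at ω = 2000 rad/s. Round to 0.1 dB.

-40.0 dB

At s = jω = j2000:
quadratic: (j2000)² + 196·j2000 + 40000 = -3960000 + j392000 → |·| ≈ 3.9794e+06, ∠ ≈ 174.35°
|L| = 40000 / 3.9794e+06 ≈ 0.010052
Gain = 20 log₁₀(0.010052) ≈ -39.95 dB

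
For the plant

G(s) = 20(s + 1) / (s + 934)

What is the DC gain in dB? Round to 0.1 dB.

G(0) = 20·1 / (934) ≈ 0.021413
20 log₁₀(0.021413) ≈ -33.39 dB

-33.4 dB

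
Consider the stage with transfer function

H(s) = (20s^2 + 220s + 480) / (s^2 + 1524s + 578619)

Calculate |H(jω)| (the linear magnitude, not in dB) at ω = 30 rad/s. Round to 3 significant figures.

Substitute s = j30:
Numerator: 20(j30)^2 + 220(j30) + 480 = -17520 + j6600
Denominator: (j30)^2 + 1524(j30) + 578619 = 577719 + j45720
|N| = √(17520² + 6600²) ≈ 18722, ∠N ≈ 159.36°
|D| = √(577719² + 45720²) ≈ 5.7953e+05, ∠D ≈ 4.52°
|H| = 18722 / 5.7953e+05 ≈ 0.032305

0.0323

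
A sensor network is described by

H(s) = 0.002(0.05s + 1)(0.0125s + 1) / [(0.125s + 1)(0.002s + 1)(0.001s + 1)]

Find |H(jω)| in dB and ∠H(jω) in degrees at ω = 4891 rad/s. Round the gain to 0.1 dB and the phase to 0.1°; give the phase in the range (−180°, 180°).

At ω = 4891 rad/s:
zero (1 + j4891·0.05) = 1 + j244.55 → |·| ≈ 244.55, ∠ ≈ 89.77°
zero (1 + j4891·0.0125) = 1 + j61.1375 → |·| ≈ 61.146, ∠ ≈ 89.06°
pole (1 + j4891·0.125) = 1 + j611.375 → |·| ≈ 611.38, ∠ ≈ 89.91°
pole (1 + j4891·0.002) = 1 + j9.782 → |·| ≈ 9.833, ∠ ≈ 84.16°
pole (1 + j4891·0.001) = 1 + j4.891 → |·| ≈ 4.9922, ∠ ≈ 78.44°
|H| = 0.002 · 244.55 · 61.146 / (611.38 · 9.833 · 4.9922) ≈ 0.0009965
Gain = 20 log₁₀(0.0009965) ≈ -60.03 dB
∠H = (89.77° + 89.06°) − (89.91° + 84.16° + 78.44°) = -73.68°

-60.0 dB, -73.7°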